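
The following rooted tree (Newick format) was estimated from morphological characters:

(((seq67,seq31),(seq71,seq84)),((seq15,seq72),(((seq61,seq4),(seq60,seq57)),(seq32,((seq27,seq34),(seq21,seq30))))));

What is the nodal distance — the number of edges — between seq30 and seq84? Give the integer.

9

The MRCA of seq30 and seq84 is the root of the tree.
From seq30 up to that node: 6 branches. From seq84 up to the same node: 3 branches. Total: 6 + 3 = 9.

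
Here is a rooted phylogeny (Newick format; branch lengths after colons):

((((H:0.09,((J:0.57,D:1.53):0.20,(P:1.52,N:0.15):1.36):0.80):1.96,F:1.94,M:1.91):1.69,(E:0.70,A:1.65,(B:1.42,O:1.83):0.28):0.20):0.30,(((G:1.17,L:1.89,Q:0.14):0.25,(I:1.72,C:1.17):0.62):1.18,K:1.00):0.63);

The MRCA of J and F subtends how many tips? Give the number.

7

The MRCA of J and F is the node subtending ((H,((J,D),(P,N))),F,M).
That clade contains 7 terminal taxa: D, F, H, J, M, N, P.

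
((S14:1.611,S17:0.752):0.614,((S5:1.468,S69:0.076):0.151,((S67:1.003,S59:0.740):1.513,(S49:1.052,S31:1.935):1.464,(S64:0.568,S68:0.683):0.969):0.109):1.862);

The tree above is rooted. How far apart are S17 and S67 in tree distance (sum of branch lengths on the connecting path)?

The path runs S17 → … → MRCA → … → S67; the MRCA is the root of the tree.
Branch lengths along that path: 0.752 + 0.614 + 1.862 + 0.109 + 1.513 + 1.003 = 5.853.

5.853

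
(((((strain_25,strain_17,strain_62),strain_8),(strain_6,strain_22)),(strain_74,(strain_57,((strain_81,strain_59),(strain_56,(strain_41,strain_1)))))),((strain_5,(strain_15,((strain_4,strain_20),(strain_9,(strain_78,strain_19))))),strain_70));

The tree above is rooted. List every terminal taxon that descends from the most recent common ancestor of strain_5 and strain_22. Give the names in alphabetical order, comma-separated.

strain_1, strain_15, strain_17, strain_19, strain_20, strain_22, strain_25, strain_4, strain_41, strain_5, strain_56, strain_57, strain_59, strain_6, strain_62, strain_70, strain_74, strain_78, strain_8, strain_81, strain_9

Tracing strain_5: it sits inside (strain_5,(strain_15,((strain_4,strain_20),(strain_9,(strain_78,strain_19))))).
Tracing strain_22: it sits inside (strain_6,strain_22).
The smallest clade enclosing both is the whole tree (their MRCA is the root), so the answer is all 21 tips in alphabetical order.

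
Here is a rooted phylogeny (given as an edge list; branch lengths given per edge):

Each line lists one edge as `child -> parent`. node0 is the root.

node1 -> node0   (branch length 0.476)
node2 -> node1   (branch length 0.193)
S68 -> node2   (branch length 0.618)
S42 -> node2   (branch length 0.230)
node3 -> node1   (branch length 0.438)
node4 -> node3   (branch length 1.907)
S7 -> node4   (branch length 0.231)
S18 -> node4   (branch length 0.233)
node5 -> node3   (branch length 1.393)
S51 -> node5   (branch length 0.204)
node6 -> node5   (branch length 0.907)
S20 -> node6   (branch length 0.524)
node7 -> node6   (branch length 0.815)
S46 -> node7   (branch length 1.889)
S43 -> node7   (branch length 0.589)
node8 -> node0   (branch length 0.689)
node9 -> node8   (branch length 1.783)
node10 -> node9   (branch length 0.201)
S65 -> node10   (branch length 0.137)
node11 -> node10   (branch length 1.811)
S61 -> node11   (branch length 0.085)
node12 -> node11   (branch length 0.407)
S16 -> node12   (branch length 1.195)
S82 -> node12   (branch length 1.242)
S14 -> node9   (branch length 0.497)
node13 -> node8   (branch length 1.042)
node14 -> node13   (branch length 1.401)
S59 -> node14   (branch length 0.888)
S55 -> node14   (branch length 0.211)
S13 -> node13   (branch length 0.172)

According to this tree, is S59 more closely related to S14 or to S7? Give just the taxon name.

S14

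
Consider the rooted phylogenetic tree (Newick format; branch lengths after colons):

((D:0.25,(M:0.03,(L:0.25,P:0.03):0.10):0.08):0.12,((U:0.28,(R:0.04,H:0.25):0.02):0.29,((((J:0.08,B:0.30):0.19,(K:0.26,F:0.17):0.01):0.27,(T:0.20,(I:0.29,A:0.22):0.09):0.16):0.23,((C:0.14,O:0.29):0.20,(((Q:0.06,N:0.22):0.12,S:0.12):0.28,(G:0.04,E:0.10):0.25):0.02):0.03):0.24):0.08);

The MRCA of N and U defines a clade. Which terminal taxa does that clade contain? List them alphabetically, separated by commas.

Tracing N: it sits inside (Q,N).
Tracing U: it sits inside (U,(R,H)).
The smallest clade enclosing both is ((U,(R,H)),((((J,B),(K,F)),(T,(I,A))),((C,O),(((Q,N),S),(G,E))))); the answer is its 17 terminal taxa in alphabetical order.

A, B, C, E, F, G, H, I, J, K, N, O, Q, R, S, T, U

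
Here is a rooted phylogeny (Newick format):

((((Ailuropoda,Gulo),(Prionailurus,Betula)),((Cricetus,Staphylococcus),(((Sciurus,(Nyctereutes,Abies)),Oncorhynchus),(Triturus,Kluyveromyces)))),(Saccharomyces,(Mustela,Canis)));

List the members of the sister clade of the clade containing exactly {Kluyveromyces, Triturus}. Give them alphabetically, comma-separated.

The clade containing exactly {Kluyveromyces, Triturus} attaches to the tree at the node subtending (((Sciurus,(Nyctereutes,Abies)),Oncorhynchus),(Triturus,Kluyveromyces)).
The other lineage descending from that same node — the sister group — is ((Sciurus,(Nyctereutes,Abies)),Oncorhynchus); its 4 tips in alphabetical order are the answer.

Abies, Nyctereutes, Oncorhynchus, Sciurus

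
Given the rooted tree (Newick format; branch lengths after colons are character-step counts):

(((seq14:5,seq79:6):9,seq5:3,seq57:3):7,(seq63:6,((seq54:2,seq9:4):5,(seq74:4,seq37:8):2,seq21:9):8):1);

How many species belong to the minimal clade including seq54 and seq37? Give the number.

5

The MRCA of seq54 and seq37 is the node subtending ((seq54,seq9),(seq74,seq37),seq21).
That clade contains 5 terminal taxa: seq21, seq37, seq54, seq74, seq9.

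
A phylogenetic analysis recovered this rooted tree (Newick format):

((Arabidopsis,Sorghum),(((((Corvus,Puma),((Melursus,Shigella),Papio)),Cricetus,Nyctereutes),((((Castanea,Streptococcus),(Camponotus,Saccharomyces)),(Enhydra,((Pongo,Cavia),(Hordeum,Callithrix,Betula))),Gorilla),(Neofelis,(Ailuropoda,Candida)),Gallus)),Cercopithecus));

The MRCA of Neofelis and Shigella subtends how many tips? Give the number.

22

The MRCA of Neofelis and Shigella is the node subtending ((((Corvus,Puma),((Melursus,Shigella),Papio)),Cricetus,Nyctereutes),((((Castanea,Streptococcus),(Camponotus,Saccharomyces)),(Enhydra,((Pongo,Cavia),(Hordeum,Callithrix,Betula))),Gorilla),(Neofelis,(Ailuropoda,Candida)),Gallus)).
That clade contains 22 terminal taxa: Ailuropoda, Betula, Callithrix, Camponotus, Candida, Castanea, Cavia, Corvus, Cricetus, Enhydra, Gallus, Gorilla, Hordeum, Melursus, Neofelis, Nyctereutes, Papio, Pongo, Puma, Saccharomyces, Shigella, Streptococcus.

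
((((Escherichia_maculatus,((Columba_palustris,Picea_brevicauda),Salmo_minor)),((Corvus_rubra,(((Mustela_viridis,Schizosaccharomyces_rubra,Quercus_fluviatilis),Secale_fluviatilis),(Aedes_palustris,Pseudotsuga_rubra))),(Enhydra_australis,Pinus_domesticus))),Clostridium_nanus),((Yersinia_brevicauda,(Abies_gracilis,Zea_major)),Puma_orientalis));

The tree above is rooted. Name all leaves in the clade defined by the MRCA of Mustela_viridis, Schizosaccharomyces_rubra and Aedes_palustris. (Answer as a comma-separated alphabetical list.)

Aedes_palustris, Mustela_viridis, Pseudotsuga_rubra, Quercus_fluviatilis, Schizosaccharomyces_rubra, Secale_fluviatilis

Tracing Mustela_viridis: it sits inside (Mustela_viridis,Schizosaccharomyces_rubra,Quercus_fluviatilis).
Tracing Schizosaccharomyces_rubra: it sits inside (Mustela_viridis,Schizosaccharomyces_rubra,Quercus_fluviatilis).
Tracing Aedes_palustris: it sits inside (Aedes_palustris,Pseudotsuga_rubra).
The smallest clade enclosing all 3 is (((Mustela_viridis,Schizosaccharomyces_rubra,Quercus_fluviatilis),Secale_fluviatilis),(Aedes_palustris,Pseudotsuga_rubra)); the answer is its 6 terminal taxa in alphabetical order.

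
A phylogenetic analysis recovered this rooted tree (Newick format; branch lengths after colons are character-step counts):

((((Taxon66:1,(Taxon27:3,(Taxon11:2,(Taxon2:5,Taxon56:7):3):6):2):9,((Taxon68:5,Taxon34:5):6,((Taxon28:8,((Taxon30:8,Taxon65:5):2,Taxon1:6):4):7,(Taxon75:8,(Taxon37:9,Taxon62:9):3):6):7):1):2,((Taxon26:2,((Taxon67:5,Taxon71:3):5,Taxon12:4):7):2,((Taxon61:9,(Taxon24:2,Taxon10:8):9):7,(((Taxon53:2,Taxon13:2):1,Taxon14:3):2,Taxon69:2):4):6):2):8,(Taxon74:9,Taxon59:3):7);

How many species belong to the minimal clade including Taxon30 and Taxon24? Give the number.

The MRCA of Taxon30 and Taxon24 is the node subtending (((Taxon66,(Taxon27,(Taxon11,(Taxon2,Taxon56)))),((Taxon68,Taxon34),((Taxon28,((Taxon30,Taxon65),Taxon1)),(Taxon75,(Taxon37,Taxon62))))),((Taxon26,((Taxon67,Taxon71),Taxon12)),((Taxon61,(Taxon24,Taxon10)),(((Taxon53,Taxon13),Taxon14),Taxon69)))).
That clade contains 25 terminal taxa: Taxon1, Taxon10, Taxon11, Taxon12, Taxon13, Taxon14, Taxon2, Taxon24, Taxon26, Taxon27, Taxon28, Taxon30, Taxon34, Taxon37, Taxon53, Taxon56, Taxon61, Taxon62, Taxon65, Taxon66, Taxon67, Taxon68, Taxon69, Taxon71, Taxon75.

25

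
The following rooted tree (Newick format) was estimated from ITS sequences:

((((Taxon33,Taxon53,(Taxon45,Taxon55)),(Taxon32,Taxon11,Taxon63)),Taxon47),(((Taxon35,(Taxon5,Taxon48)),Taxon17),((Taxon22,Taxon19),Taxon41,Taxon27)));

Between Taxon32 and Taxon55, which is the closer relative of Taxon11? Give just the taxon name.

The MRCA of Taxon11 and Taxon32 subtends (Taxon32,Taxon11,Taxon63) (3 taxa).
The MRCA of Taxon11 and Taxon55 subtends ((Taxon33,Taxon53,(Taxon45,Taxon55)),(Taxon32,Taxon11,Taxon63)) (7 taxa).
The first is nested inside the second, so Taxon11 shares a more recent common ancestor with Taxon32.

Taxon32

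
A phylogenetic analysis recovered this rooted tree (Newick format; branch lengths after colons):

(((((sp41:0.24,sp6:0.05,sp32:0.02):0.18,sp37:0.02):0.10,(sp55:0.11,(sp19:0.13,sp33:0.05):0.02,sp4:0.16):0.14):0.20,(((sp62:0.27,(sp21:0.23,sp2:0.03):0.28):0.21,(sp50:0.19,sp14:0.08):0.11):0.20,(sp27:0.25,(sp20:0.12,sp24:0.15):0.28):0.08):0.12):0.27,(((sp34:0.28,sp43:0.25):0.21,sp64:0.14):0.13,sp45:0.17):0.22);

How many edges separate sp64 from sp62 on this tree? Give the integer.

8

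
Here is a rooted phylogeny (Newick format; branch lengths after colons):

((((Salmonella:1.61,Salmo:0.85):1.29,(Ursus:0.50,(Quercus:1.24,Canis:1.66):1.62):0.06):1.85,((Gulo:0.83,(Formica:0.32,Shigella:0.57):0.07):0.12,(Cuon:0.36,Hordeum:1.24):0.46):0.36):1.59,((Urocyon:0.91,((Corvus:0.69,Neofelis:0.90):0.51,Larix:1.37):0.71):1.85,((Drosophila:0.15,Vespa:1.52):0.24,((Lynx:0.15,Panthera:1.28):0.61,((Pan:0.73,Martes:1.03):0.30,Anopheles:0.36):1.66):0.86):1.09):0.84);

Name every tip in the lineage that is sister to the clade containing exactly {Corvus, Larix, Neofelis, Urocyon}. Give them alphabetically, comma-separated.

The clade containing exactly {Corvus, Larix, Neofelis, Urocyon} attaches to the tree at the node subtending ((Urocyon,((Corvus,Neofelis),Larix)),((Drosophila,Vespa),((Lynx,Panthera),((Pan,Martes),Anopheles)))).
The other lineage descending from that same node — the sister group — is ((Drosophila,Vespa),((Lynx,Panthera),((Pan,Martes),Anopheles))); its 7 tips in alphabetical order are the answer.

Anopheles, Drosophila, Lynx, Martes, Pan, Panthera, Vespa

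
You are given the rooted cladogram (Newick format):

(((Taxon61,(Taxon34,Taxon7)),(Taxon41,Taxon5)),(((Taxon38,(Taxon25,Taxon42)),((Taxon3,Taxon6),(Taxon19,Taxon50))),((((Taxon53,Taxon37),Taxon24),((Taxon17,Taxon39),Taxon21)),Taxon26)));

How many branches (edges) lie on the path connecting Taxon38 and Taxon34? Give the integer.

8

The MRCA of Taxon38 and Taxon34 is the root of the tree.
From Taxon38 up to that node: 4 branches. From Taxon34 up to the same node: 4 branches. Total: 4 + 4 = 8.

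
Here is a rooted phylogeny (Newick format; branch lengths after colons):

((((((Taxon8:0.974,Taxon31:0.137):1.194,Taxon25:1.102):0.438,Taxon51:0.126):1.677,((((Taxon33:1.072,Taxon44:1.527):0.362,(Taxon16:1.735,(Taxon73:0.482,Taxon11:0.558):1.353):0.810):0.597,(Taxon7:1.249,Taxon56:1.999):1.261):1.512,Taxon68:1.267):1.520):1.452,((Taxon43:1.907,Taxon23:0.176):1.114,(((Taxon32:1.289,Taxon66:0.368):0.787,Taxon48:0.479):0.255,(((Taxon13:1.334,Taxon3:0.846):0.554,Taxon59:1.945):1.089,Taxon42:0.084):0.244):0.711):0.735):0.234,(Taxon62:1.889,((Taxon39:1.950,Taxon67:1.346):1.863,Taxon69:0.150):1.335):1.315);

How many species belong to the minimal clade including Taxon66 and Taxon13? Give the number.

7

The MRCA of Taxon66 and Taxon13 is the node subtending (((Taxon32,Taxon66),Taxon48),(((Taxon13,Taxon3),Taxon59),Taxon42)).
That clade contains 7 terminal taxa: Taxon13, Taxon3, Taxon32, Taxon42, Taxon48, Taxon59, Taxon66.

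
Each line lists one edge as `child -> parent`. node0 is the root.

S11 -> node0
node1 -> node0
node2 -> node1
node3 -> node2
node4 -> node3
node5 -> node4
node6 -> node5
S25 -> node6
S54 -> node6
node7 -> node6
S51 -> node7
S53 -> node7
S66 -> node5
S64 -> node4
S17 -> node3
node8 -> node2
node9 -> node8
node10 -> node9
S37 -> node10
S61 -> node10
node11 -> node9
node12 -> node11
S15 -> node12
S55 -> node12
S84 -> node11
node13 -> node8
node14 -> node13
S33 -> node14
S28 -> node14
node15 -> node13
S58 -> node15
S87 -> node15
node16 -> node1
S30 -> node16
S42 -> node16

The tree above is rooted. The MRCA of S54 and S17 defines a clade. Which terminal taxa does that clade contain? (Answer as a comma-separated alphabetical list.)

S17, S25, S51, S53, S54, S64, S66

Tracing S54: it sits inside (S25,S54,(S51,S53)).
Tracing S17: it sits inside ((((S25,S54,(S51,S53)),S66),S64),S17).
The smallest clade enclosing both is ((((S25,S54,(S51,S53)),S66),S64),S17); the answer is its 7 terminal taxa in alphabetical order.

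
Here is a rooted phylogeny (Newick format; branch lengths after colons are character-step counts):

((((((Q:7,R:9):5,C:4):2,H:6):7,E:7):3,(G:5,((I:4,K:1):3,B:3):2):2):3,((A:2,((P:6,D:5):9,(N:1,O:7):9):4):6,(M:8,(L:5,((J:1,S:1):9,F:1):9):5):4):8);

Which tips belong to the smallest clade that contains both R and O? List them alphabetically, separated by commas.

A, B, C, D, E, F, G, H, I, J, K, L, M, N, O, P, Q, R, S

Tracing R: it sits inside (Q,R).
Tracing O: it sits inside (N,O).
The smallest clade enclosing both is the whole tree (their MRCA is the root), so the answer is all 19 tips in alphabetical order.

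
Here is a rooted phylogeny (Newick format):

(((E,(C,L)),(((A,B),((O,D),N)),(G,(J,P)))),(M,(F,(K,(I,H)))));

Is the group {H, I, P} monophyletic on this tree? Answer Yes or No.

The MRCA of the listed taxa is the root, so the smallest clade containing them is the whole tree.
That clade also contains A, B, C, D, E, F, G, J, K, L, M, N, O, which are not in the proposed group, so the group is not monophyletic.

No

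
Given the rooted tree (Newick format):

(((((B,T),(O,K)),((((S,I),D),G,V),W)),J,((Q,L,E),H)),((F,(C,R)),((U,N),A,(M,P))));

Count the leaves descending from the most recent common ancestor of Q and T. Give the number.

15

The MRCA of Q and T is the node subtending ((((B,T),(O,K)),((((S,I),D),G,V),W)),J,((Q,L,E),H)).
That clade contains 15 terminal taxa: B, D, E, G, H, I, J, K, L, O, Q, S, T, V, W.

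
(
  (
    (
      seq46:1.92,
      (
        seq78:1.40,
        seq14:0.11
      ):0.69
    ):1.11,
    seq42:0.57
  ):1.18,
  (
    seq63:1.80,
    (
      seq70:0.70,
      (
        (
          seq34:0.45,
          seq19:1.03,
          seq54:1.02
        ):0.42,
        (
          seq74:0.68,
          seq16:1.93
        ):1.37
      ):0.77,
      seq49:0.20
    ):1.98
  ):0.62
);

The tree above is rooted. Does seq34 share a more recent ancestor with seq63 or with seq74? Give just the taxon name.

seq74

The MRCA of seq34 and seq74 subtends ((seq34,seq19,seq54),(seq74,seq16)) (5 taxa).
The MRCA of seq34 and seq63 subtends (seq63,(seq70,((seq34,seq19,seq54),(seq74,seq16)),seq49)) (8 taxa).
The first is nested inside the second, so seq34 shares a more recent common ancestor with seq74.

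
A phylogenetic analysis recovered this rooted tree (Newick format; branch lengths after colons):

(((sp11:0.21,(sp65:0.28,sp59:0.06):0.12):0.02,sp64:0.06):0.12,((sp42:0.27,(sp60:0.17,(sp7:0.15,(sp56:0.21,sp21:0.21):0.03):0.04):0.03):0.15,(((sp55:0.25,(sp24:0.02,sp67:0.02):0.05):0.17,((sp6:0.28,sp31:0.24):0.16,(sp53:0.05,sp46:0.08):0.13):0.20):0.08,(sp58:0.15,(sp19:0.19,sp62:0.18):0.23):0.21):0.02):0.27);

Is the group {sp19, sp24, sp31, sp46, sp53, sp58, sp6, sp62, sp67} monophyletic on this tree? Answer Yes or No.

The MRCA of the listed taxa subtends (((sp55,(sp24,sp67)),((sp6,sp31),(sp53,sp46))),(sp58,(sp19,sp62))).
That clade also contains sp55, which is not in the proposed group, so the group is not monophyletic.

No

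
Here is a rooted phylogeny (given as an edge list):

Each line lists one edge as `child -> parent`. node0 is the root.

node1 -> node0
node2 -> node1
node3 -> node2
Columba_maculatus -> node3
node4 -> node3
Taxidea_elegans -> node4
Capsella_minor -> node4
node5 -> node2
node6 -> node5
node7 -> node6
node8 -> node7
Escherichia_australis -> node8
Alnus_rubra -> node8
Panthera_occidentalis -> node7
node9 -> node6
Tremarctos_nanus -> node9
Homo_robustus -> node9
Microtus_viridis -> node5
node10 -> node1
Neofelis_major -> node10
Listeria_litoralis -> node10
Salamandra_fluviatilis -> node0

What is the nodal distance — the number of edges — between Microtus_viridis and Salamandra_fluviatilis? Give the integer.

5

The MRCA of Microtus_viridis and Salamandra_fluviatilis is the root of the tree.
From Microtus_viridis up to that node: 4 branches. From Salamandra_fluviatilis up to the same node: 1 branch. Total: 4 + 1 = 5.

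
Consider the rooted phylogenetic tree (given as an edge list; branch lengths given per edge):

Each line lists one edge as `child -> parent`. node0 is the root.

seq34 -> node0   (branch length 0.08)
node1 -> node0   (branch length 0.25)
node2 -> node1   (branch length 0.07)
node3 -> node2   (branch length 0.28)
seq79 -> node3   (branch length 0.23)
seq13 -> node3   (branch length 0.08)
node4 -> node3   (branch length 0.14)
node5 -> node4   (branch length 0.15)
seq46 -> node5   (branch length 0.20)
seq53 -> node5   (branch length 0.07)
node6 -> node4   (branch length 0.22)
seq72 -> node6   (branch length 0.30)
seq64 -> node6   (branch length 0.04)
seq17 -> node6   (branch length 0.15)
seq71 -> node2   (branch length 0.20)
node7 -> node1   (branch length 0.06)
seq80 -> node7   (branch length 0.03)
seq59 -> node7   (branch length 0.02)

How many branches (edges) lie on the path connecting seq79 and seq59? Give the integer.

5

The MRCA of seq79 and seq59 is the node subtending (((seq79,seq13,((seq46,seq53),(seq72,seq64,seq17))),seq71),(seq80,seq59)).
From seq79 up to that node: 3 branches. From seq59 up to the same node: 2 branches. Total: 3 + 2 = 5.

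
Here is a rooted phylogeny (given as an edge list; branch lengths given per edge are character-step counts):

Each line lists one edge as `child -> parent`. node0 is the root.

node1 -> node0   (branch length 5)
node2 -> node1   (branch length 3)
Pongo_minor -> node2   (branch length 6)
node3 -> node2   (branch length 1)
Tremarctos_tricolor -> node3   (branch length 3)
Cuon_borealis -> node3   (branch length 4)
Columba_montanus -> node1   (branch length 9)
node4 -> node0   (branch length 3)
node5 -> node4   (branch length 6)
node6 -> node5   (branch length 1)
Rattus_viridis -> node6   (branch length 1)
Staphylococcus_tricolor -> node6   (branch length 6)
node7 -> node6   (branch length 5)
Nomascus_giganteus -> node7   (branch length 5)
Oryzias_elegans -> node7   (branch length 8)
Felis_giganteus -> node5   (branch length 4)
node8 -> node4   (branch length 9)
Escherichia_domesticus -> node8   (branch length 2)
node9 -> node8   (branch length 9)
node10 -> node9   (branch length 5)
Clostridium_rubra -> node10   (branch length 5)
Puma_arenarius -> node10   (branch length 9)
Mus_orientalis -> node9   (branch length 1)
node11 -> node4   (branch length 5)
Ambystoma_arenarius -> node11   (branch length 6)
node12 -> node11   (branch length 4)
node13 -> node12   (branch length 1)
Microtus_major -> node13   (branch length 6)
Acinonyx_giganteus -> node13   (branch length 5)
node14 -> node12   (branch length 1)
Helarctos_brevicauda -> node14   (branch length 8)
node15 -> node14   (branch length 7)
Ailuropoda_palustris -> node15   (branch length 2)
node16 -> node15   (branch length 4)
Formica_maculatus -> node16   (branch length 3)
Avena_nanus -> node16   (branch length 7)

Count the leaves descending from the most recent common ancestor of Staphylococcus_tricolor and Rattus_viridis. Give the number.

4

The MRCA of Staphylococcus_tricolor and Rattus_viridis is the node subtending (Rattus_viridis,Staphylococcus_tricolor,(Nomascus_giganteus,Oryzias_elegans)).
That clade contains 4 terminal taxa: Nomascus_giganteus, Oryzias_elegans, Rattus_viridis, Staphylococcus_tricolor.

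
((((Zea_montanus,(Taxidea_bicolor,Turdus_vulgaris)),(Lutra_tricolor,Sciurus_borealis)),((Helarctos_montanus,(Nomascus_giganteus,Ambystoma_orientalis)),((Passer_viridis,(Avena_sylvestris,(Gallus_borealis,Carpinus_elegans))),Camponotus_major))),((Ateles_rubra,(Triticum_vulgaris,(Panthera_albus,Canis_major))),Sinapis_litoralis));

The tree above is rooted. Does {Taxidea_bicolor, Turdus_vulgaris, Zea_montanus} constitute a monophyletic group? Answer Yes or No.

Yes

The most recent common ancestor of these taxa subtends (Zea_montanus,(Taxidea_bicolor,Turdus_vulgaris)).
That clade has exactly 3 tips — every listed taxon and nothing else — so the group is monophyletic.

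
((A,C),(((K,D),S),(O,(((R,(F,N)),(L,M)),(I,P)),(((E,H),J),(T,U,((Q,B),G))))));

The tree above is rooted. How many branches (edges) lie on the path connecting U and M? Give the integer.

7

The MRCA of U and M is the node subtending (O,(((R,(F,N)),(L,M)),(I,P)),(((E,H),J),(T,U,((Q,B),G)))).
From U up to that node: 3 branches. From M up to the same node: 4 branches. Total: 3 + 4 = 7.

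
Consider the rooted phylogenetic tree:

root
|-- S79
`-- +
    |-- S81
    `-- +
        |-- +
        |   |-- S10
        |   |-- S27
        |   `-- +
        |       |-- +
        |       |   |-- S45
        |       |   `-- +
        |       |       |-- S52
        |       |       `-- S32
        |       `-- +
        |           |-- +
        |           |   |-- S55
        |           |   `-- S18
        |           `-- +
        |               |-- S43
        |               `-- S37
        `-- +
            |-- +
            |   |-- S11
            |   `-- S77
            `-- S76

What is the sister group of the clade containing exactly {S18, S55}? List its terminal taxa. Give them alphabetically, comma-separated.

The clade containing exactly {S18, S55} attaches to the tree at the node subtending ((S55,S18),(S43,S37)).
The other lineage descending from that same node — the sister group — is (S43,S37); its 2 tips in alphabetical order are the answer.

S37, S43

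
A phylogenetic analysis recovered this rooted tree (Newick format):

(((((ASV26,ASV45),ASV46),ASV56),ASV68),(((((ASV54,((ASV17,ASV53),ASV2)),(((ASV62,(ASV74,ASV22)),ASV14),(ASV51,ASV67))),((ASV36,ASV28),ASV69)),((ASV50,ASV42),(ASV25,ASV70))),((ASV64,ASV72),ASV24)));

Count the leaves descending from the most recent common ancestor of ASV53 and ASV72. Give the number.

The MRCA of ASV53 and ASV72 is the node subtending (((((ASV54,((ASV17,ASV53),ASV2)),(((ASV62,(ASV74,ASV22)),ASV14),(ASV51,ASV67))),((ASV36,ASV28),ASV69)),((ASV50,ASV42),(ASV25,ASV70))),((ASV64,ASV72),ASV24)).
That clade contains 20 terminal taxa: ASV14, ASV17, ASV2, ASV22, ASV24, ASV25, ASV28, ASV36, ASV42, ASV50, ASV51, ASV53, ASV54, ASV62, ASV64, ASV67, ASV69, ASV70, ASV72, ASV74.

20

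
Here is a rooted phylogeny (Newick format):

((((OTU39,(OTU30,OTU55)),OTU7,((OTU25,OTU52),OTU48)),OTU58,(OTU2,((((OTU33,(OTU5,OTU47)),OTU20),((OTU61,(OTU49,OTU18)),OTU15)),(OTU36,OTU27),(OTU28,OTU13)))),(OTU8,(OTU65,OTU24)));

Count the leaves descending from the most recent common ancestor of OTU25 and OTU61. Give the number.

The MRCA of OTU25 and OTU61 is the node subtending (((OTU39,(OTU30,OTU55)),OTU7,((OTU25,OTU52),OTU48)),OTU58,(OTU2,((((OTU33,(OTU5,OTU47)),OTU20),((OTU61,(OTU49,OTU18)),OTU15)),(OTU36,OTU27),(OTU28,OTU13)))).
That clade contains 21 terminal taxa: OTU13, OTU15, OTU18, OTU2, OTU20, OTU25, OTU27, OTU28, OTU30, OTU33, OTU36, OTU39, OTU47, OTU48, OTU49, OTU5, OTU52, OTU55, OTU58, OTU61, OTU7.

21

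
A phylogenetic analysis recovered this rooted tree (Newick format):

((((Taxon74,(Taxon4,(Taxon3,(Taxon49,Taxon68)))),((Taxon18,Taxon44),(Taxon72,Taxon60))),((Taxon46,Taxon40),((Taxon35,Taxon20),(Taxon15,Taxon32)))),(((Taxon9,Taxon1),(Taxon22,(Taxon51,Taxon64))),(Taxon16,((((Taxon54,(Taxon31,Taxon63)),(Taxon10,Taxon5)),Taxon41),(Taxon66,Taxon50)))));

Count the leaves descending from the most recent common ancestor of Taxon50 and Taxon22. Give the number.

The MRCA of Taxon50 and Taxon22 is the node subtending (((Taxon9,Taxon1),(Taxon22,(Taxon51,Taxon64))),(Taxon16,((((Taxon54,(Taxon31,Taxon63)),(Taxon10,Taxon5)),Taxon41),(Taxon66,Taxon50)))).
That clade contains 14 terminal taxa: Taxon1, Taxon10, Taxon16, Taxon22, Taxon31, Taxon41, Taxon5, Taxon50, Taxon51, Taxon54, Taxon63, Taxon64, Taxon66, Taxon9.

14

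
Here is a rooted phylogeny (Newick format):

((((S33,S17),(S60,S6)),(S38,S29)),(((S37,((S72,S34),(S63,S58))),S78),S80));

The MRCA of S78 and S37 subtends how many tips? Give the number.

6

The MRCA of S78 and S37 is the node subtending ((S37,((S72,S34),(S63,S58))),S78).
That clade contains 6 terminal taxa: S34, S37, S58, S63, S72, S78.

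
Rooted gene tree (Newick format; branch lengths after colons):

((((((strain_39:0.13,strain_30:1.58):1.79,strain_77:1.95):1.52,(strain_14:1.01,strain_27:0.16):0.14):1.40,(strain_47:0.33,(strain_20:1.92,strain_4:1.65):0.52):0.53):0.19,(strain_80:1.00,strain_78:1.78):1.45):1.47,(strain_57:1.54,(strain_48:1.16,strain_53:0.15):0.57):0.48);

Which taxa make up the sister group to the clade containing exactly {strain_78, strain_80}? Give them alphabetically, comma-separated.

strain_14, strain_20, strain_27, strain_30, strain_39, strain_4, strain_47, strain_77

The clade containing exactly {strain_78, strain_80} attaches to the tree at the node subtending (((((strain_39,strain_30),strain_77),(strain_14,strain_27)),(strain_47,(strain_20,strain_4))),(strain_80,strain_78)).
The other lineage descending from that same node — the sister group — is ((((strain_39,strain_30),strain_77),(strain_14,strain_27)),(strain_47,(strain_20,strain_4))); its 8 tips in alphabetical order are the answer.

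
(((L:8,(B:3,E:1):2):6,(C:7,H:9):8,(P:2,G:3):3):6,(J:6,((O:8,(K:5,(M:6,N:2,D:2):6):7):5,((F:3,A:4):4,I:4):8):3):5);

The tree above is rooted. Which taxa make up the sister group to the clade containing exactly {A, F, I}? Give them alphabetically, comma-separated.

D, K, M, N, O

The clade containing exactly {A, F, I} attaches to the tree at the node subtending ((O,(K,(M,N,D))),((F,A),I)).
The other lineage descending from that same node — the sister group — is (O,(K,(M,N,D))); its 5 tips in alphabetical order are the answer.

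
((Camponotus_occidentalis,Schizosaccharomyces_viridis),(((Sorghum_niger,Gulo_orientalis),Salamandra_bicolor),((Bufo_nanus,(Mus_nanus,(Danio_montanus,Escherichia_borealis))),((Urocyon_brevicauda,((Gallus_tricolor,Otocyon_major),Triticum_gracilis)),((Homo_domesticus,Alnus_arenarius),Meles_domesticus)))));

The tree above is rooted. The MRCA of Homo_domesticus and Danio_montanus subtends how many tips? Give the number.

The MRCA of Homo_domesticus and Danio_montanus is the node subtending ((Bufo_nanus,(Mus_nanus,(Danio_montanus,Escherichia_borealis))),((Urocyon_brevicauda,((Gallus_tricolor,Otocyon_major),Triticum_gracilis)),((Homo_domesticus,Alnus_arenarius),Meles_domesticus))).
That clade contains 11 terminal taxa: Alnus_arenarius, Bufo_nanus, Danio_montanus, Escherichia_borealis, Gallus_tricolor, Homo_domesticus, Meles_domesticus, Mus_nanus, Otocyon_major, Triticum_gracilis, Urocyon_brevicauda.

11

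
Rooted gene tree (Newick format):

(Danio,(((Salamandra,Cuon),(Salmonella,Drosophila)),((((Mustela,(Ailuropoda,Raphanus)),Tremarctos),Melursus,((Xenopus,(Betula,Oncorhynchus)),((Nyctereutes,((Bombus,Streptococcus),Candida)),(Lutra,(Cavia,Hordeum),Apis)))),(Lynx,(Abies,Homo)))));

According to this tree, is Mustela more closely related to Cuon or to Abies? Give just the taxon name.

The MRCA of Mustela and Abies subtends ((((Mustela,(Ailuropoda,Raphanus)),Tremarctos),Melursus,((Xenopus,(Betula,Oncorhynchus)),((Nyctereutes,((Bombus,Streptococcus),Candida)),(Lutra,(Cavia,Hordeum),Apis)))),(Lynx,(Abies,Homo))) (19 taxa).
The MRCA of Mustela and Cuon subtends (((Salamandra,Cuon),(Salmonella,Drosophila)),((((Mustela,(Ailuropoda,Raphanus)),Tremarctos),Melursus,((Xenopus,(Betula,Oncorhynchus)),((Nyctereutes,((Bombus,Streptococcus),Candida)),(Lutra,(Cavia,Hordeum),Apis)))),(Lynx,(Abies,Homo)))) (23 taxa).
The first is nested inside the second, so Mustela shares a more recent common ancestor with Abies.

Abies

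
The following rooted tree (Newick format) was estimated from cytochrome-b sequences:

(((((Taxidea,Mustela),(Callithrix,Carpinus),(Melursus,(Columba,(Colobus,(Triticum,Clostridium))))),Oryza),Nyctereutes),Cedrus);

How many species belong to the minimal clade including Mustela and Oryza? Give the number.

10

The MRCA of Mustela and Oryza is the node subtending (((Taxidea,Mustela),(Callithrix,Carpinus),(Melursus,(Columba,(Colobus,(Triticum,Clostridium))))),Oryza).
That clade contains 10 terminal taxa: Callithrix, Carpinus, Clostridium, Colobus, Columba, Melursus, Mustela, Oryza, Taxidea, Triticum.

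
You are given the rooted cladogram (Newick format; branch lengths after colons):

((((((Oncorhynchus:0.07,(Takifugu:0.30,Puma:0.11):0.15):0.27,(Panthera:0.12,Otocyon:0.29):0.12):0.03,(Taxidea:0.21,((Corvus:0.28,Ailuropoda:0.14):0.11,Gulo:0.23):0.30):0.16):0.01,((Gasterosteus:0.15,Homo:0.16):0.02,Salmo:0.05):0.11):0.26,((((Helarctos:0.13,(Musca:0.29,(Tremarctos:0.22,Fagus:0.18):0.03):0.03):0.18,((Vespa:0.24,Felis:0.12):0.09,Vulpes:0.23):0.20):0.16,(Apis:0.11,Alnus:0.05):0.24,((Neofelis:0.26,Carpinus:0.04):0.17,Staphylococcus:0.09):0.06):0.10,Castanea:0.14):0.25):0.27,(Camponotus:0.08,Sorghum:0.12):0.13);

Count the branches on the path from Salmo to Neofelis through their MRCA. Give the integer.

8

The MRCA of Salmo and Neofelis is the node subtending (((((Oncorhynchus,(Takifugu,Puma)),(Panthera,Otocyon)),(Taxidea,((Corvus,Ailuropoda),Gulo))),((Gasterosteus,Homo),Salmo)),((((Helarctos,(Musca,(Tremarctos,Fagus))),((Vespa,Felis),Vulpes)),(Apis,Alnus),((Neofelis,Carpinus),Staphylococcus)),Castanea)).
From Salmo up to that node: 3 branches. From Neofelis up to the same node: 5 branches. Total: 3 + 5 = 8.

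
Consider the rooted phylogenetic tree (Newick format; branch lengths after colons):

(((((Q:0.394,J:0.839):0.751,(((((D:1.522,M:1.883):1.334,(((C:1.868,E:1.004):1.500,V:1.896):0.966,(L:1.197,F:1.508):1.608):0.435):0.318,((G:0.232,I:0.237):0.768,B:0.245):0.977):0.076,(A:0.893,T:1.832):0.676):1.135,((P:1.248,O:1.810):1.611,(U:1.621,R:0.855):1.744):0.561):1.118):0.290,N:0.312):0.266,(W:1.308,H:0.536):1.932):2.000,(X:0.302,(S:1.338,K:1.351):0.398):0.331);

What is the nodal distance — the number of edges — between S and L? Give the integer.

13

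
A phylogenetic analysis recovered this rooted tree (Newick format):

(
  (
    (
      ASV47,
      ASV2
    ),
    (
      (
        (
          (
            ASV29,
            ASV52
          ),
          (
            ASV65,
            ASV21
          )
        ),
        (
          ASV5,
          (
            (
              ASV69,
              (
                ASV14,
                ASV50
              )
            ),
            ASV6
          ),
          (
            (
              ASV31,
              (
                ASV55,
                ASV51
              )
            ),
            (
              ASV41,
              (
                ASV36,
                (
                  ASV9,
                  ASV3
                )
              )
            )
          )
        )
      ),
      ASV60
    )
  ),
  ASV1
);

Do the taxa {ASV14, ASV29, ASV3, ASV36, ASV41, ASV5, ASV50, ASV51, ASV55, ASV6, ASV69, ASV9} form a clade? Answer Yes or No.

No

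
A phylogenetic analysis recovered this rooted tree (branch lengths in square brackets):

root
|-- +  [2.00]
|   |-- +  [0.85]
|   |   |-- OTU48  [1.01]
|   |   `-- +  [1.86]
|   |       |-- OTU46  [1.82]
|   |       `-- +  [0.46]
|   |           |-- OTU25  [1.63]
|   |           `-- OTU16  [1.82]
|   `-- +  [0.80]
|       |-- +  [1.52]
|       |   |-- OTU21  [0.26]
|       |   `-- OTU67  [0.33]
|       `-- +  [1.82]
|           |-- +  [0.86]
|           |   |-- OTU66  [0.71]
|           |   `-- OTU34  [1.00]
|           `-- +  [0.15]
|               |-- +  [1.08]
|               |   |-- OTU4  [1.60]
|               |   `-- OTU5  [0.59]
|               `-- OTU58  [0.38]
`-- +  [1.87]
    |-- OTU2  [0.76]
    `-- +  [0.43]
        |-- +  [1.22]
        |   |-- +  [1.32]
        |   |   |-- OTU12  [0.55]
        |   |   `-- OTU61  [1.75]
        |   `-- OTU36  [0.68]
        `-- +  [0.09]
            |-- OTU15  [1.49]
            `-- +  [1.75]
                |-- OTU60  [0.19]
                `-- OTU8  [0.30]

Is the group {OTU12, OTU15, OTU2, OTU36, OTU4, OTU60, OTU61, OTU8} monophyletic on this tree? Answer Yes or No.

No

The MRCA of the listed taxa is the root, so the smallest clade containing them is the whole tree.
That clade also contains OTU16, OTU21, OTU25, OTU34, OTU46, OTU48, OTU5, OTU58, OTU66, OTU67, which are not in the proposed group, so the group is not monophyletic.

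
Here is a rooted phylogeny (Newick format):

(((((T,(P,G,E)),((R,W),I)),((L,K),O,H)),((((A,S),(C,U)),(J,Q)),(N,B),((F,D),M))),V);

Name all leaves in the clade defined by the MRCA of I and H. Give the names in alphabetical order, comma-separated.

E, G, H, I, K, L, O, P, R, T, W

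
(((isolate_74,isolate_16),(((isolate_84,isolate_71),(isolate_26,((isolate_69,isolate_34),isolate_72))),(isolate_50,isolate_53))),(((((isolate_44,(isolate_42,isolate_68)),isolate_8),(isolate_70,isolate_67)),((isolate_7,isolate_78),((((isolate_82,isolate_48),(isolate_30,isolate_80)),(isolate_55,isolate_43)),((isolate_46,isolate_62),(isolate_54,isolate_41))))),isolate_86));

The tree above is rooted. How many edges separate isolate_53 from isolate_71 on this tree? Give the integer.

The MRCA of isolate_53 and isolate_71 is the node subtending (((isolate_84,isolate_71),(isolate_26,((isolate_69,isolate_34),isolate_72))),(isolate_50,isolate_53)).
From isolate_53 up to that node: 2 branches. From isolate_71 up to the same node: 3 branches. Total: 2 + 3 = 5.

5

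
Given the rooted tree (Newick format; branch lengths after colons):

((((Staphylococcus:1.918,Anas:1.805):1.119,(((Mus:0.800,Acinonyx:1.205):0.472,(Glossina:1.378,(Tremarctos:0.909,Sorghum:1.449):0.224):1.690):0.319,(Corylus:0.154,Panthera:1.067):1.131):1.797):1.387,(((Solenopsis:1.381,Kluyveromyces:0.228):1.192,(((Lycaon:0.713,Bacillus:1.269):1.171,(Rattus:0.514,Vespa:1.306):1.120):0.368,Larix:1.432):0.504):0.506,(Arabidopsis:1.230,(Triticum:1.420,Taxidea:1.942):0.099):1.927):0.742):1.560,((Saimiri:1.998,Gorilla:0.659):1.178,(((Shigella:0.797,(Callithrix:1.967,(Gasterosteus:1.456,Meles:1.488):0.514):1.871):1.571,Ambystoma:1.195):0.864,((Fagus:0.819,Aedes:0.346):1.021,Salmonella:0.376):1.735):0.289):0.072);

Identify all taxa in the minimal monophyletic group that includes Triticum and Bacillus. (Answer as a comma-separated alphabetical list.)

Arabidopsis, Bacillus, Kluyveromyces, Larix, Lycaon, Rattus, Solenopsis, Taxidea, Triticum, Vespa

Tracing Triticum: it sits inside (Triticum,Taxidea).
Tracing Bacillus: it sits inside (Lycaon,Bacillus).
The smallest clade enclosing both is (((Solenopsis,Kluyveromyces),(((Lycaon,Bacillus),(Rattus,Vespa)),Larix)),(Arabidopsis,(Triticum,Taxidea))); the answer is its 10 terminal taxa in alphabetical order.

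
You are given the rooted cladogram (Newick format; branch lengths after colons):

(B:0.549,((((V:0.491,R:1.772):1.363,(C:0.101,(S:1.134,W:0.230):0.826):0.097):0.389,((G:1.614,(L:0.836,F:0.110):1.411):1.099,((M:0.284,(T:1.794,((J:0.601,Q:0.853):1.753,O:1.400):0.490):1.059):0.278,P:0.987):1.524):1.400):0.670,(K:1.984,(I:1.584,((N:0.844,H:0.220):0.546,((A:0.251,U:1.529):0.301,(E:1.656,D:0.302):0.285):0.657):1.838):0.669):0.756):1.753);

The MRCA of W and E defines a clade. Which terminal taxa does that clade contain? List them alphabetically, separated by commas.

Tracing W: it sits inside (S,W).
Tracing E: it sits inside (E,D).
The smallest clade enclosing both is ((((V,R),(C,(S,W))),((G,(L,F)),((M,(T,((J,Q),O))),P))),(K,(I,((N,H),((A,U),(E,D)))))); the answer is its 22 terminal taxa in alphabetical order.

A, C, D, E, F, G, H, I, J, K, L, M, N, O, P, Q, R, S, T, U, V, W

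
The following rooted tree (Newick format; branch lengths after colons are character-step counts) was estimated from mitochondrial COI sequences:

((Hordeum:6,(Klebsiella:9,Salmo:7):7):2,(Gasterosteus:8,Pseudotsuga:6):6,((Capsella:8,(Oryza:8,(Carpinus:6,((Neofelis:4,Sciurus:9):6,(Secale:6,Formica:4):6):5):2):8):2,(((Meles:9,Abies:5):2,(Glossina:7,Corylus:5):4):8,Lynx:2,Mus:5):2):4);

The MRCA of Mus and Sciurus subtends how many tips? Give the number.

13

The MRCA of Mus and Sciurus is the node subtending ((Capsella,(Oryza,(Carpinus,((Neofelis,Sciurus),(Secale,Formica))))),(((Meles,Abies),(Glossina,Corylus)),Lynx,Mus)).
That clade contains 13 terminal taxa: Abies, Capsella, Carpinus, Corylus, Formica, Glossina, Lynx, Meles, Mus, Neofelis, Oryza, Sciurus, Secale.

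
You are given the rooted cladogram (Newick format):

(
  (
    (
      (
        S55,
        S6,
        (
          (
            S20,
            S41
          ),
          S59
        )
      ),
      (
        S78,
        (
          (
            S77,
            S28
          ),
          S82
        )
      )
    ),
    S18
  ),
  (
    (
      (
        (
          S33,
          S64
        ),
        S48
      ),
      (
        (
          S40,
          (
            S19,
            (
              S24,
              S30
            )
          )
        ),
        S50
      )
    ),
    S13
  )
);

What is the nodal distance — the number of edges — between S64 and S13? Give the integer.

The MRCA of S64 and S13 is the node subtending ((((S33,S64),S48),((S40,(S19,(S24,S30))),S50)),S13).
From S64 up to that node: 4 branches. From S13 up to the same node: 1 branch. Total: 4 + 1 = 5.

5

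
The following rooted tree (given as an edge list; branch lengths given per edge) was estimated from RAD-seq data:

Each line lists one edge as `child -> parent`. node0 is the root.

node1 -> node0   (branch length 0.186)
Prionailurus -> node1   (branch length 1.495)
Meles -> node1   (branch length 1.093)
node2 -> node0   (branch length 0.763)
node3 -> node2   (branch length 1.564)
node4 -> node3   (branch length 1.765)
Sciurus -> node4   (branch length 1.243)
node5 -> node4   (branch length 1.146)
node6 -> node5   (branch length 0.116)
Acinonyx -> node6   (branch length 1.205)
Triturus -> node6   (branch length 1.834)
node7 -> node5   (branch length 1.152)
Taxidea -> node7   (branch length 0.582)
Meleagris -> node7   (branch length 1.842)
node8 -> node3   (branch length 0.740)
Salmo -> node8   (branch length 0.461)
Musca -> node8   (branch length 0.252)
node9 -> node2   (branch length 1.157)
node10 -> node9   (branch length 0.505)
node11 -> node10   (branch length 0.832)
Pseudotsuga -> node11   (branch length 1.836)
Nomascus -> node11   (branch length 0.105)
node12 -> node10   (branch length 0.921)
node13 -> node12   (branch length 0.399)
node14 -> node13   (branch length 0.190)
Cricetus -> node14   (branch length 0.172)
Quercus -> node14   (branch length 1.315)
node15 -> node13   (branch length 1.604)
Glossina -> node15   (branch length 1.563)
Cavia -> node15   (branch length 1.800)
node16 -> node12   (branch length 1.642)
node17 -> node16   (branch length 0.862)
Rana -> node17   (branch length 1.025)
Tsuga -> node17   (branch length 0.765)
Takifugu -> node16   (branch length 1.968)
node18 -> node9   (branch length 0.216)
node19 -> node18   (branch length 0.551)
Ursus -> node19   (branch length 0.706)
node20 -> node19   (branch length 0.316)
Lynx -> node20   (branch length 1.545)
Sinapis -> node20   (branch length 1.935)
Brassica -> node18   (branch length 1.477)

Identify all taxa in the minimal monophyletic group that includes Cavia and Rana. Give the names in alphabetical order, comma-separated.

Cavia, Cricetus, Glossina, Quercus, Rana, Takifugu, Tsuga

Tracing Cavia: it sits inside (Glossina,Cavia).
Tracing Rana: it sits inside (Rana,Tsuga).
The smallest clade enclosing both is (((Cricetus,Quercus),(Glossina,Cavia)),((Rana,Tsuga),Takifugu)); the answer is its 7 terminal taxa in alphabetical order.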